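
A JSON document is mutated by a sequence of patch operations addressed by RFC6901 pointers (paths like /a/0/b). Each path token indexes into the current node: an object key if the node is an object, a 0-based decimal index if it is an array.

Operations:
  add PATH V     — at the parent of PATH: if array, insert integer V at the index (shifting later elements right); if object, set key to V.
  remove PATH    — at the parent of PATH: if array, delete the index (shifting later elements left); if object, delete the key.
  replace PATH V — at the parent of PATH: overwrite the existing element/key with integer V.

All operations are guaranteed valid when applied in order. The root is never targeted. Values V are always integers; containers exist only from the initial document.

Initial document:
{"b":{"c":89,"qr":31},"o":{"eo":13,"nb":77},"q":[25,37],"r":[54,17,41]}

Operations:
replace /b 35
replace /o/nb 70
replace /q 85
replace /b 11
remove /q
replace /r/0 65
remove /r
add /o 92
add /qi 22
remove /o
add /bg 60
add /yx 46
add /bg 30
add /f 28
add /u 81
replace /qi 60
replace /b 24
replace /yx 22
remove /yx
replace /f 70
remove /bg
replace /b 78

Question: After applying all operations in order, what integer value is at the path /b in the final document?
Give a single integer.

Answer: 78

Derivation:
After op 1 (replace /b 35): {"b":35,"o":{"eo":13,"nb":77},"q":[25,37],"r":[54,17,41]}
After op 2 (replace /o/nb 70): {"b":35,"o":{"eo":13,"nb":70},"q":[25,37],"r":[54,17,41]}
After op 3 (replace /q 85): {"b":35,"o":{"eo":13,"nb":70},"q":85,"r":[54,17,41]}
After op 4 (replace /b 11): {"b":11,"o":{"eo":13,"nb":70},"q":85,"r":[54,17,41]}
After op 5 (remove /q): {"b":11,"o":{"eo":13,"nb":70},"r":[54,17,41]}
After op 6 (replace /r/0 65): {"b":11,"o":{"eo":13,"nb":70},"r":[65,17,41]}
After op 7 (remove /r): {"b":11,"o":{"eo":13,"nb":70}}
After op 8 (add /o 92): {"b":11,"o":92}
After op 9 (add /qi 22): {"b":11,"o":92,"qi":22}
After op 10 (remove /o): {"b":11,"qi":22}
After op 11 (add /bg 60): {"b":11,"bg":60,"qi":22}
After op 12 (add /yx 46): {"b":11,"bg":60,"qi":22,"yx":46}
After op 13 (add /bg 30): {"b":11,"bg":30,"qi":22,"yx":46}
After op 14 (add /f 28): {"b":11,"bg":30,"f":28,"qi":22,"yx":46}
After op 15 (add /u 81): {"b":11,"bg":30,"f":28,"qi":22,"u":81,"yx":46}
After op 16 (replace /qi 60): {"b":11,"bg":30,"f":28,"qi":60,"u":81,"yx":46}
After op 17 (replace /b 24): {"b":24,"bg":30,"f":28,"qi":60,"u":81,"yx":46}
After op 18 (replace /yx 22): {"b":24,"bg":30,"f":28,"qi":60,"u":81,"yx":22}
After op 19 (remove /yx): {"b":24,"bg":30,"f":28,"qi":60,"u":81}
After op 20 (replace /f 70): {"b":24,"bg":30,"f":70,"qi":60,"u":81}
After op 21 (remove /bg): {"b":24,"f":70,"qi":60,"u":81}
After op 22 (replace /b 78): {"b":78,"f":70,"qi":60,"u":81}
Value at /b: 78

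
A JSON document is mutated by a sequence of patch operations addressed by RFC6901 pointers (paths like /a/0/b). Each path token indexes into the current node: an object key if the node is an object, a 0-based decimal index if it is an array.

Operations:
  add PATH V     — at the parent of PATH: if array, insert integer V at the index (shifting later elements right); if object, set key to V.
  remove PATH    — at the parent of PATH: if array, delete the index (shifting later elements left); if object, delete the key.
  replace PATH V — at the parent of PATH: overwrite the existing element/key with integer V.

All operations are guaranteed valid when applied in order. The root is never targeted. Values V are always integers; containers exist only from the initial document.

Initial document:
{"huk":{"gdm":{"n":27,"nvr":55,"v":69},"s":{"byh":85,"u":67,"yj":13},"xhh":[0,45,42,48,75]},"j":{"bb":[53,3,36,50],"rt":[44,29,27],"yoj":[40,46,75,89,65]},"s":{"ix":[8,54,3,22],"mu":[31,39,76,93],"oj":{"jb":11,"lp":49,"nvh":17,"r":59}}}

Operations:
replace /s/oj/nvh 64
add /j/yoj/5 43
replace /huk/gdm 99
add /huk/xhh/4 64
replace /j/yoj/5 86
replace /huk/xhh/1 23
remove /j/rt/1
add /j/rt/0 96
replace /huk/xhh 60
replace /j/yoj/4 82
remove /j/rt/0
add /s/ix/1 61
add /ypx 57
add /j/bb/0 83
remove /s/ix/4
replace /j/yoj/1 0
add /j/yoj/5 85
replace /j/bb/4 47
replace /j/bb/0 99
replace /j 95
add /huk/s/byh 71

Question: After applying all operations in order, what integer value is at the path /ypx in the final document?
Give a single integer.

Answer: 57

Derivation:
After op 1 (replace /s/oj/nvh 64): {"huk":{"gdm":{"n":27,"nvr":55,"v":69},"s":{"byh":85,"u":67,"yj":13},"xhh":[0,45,42,48,75]},"j":{"bb":[53,3,36,50],"rt":[44,29,27],"yoj":[40,46,75,89,65]},"s":{"ix":[8,54,3,22],"mu":[31,39,76,93],"oj":{"jb":11,"lp":49,"nvh":64,"r":59}}}
After op 2 (add /j/yoj/5 43): {"huk":{"gdm":{"n":27,"nvr":55,"v":69},"s":{"byh":85,"u":67,"yj":13},"xhh":[0,45,42,48,75]},"j":{"bb":[53,3,36,50],"rt":[44,29,27],"yoj":[40,46,75,89,65,43]},"s":{"ix":[8,54,3,22],"mu":[31,39,76,93],"oj":{"jb":11,"lp":49,"nvh":64,"r":59}}}
After op 3 (replace /huk/gdm 99): {"huk":{"gdm":99,"s":{"byh":85,"u":67,"yj":13},"xhh":[0,45,42,48,75]},"j":{"bb":[53,3,36,50],"rt":[44,29,27],"yoj":[40,46,75,89,65,43]},"s":{"ix":[8,54,3,22],"mu":[31,39,76,93],"oj":{"jb":11,"lp":49,"nvh":64,"r":59}}}
After op 4 (add /huk/xhh/4 64): {"huk":{"gdm":99,"s":{"byh":85,"u":67,"yj":13},"xhh":[0,45,42,48,64,75]},"j":{"bb":[53,3,36,50],"rt":[44,29,27],"yoj":[40,46,75,89,65,43]},"s":{"ix":[8,54,3,22],"mu":[31,39,76,93],"oj":{"jb":11,"lp":49,"nvh":64,"r":59}}}
After op 5 (replace /j/yoj/5 86): {"huk":{"gdm":99,"s":{"byh":85,"u":67,"yj":13},"xhh":[0,45,42,48,64,75]},"j":{"bb":[53,3,36,50],"rt":[44,29,27],"yoj":[40,46,75,89,65,86]},"s":{"ix":[8,54,3,22],"mu":[31,39,76,93],"oj":{"jb":11,"lp":49,"nvh":64,"r":59}}}
After op 6 (replace /huk/xhh/1 23): {"huk":{"gdm":99,"s":{"byh":85,"u":67,"yj":13},"xhh":[0,23,42,48,64,75]},"j":{"bb":[53,3,36,50],"rt":[44,29,27],"yoj":[40,46,75,89,65,86]},"s":{"ix":[8,54,3,22],"mu":[31,39,76,93],"oj":{"jb":11,"lp":49,"nvh":64,"r":59}}}
After op 7 (remove /j/rt/1): {"huk":{"gdm":99,"s":{"byh":85,"u":67,"yj":13},"xhh":[0,23,42,48,64,75]},"j":{"bb":[53,3,36,50],"rt":[44,27],"yoj":[40,46,75,89,65,86]},"s":{"ix":[8,54,3,22],"mu":[31,39,76,93],"oj":{"jb":11,"lp":49,"nvh":64,"r":59}}}
After op 8 (add /j/rt/0 96): {"huk":{"gdm":99,"s":{"byh":85,"u":67,"yj":13},"xhh":[0,23,42,48,64,75]},"j":{"bb":[53,3,36,50],"rt":[96,44,27],"yoj":[40,46,75,89,65,86]},"s":{"ix":[8,54,3,22],"mu":[31,39,76,93],"oj":{"jb":11,"lp":49,"nvh":64,"r":59}}}
After op 9 (replace /huk/xhh 60): {"huk":{"gdm":99,"s":{"byh":85,"u":67,"yj":13},"xhh":60},"j":{"bb":[53,3,36,50],"rt":[96,44,27],"yoj":[40,46,75,89,65,86]},"s":{"ix":[8,54,3,22],"mu":[31,39,76,93],"oj":{"jb":11,"lp":49,"nvh":64,"r":59}}}
After op 10 (replace /j/yoj/4 82): {"huk":{"gdm":99,"s":{"byh":85,"u":67,"yj":13},"xhh":60},"j":{"bb":[53,3,36,50],"rt":[96,44,27],"yoj":[40,46,75,89,82,86]},"s":{"ix":[8,54,3,22],"mu":[31,39,76,93],"oj":{"jb":11,"lp":49,"nvh":64,"r":59}}}
After op 11 (remove /j/rt/0): {"huk":{"gdm":99,"s":{"byh":85,"u":67,"yj":13},"xhh":60},"j":{"bb":[53,3,36,50],"rt":[44,27],"yoj":[40,46,75,89,82,86]},"s":{"ix":[8,54,3,22],"mu":[31,39,76,93],"oj":{"jb":11,"lp":49,"nvh":64,"r":59}}}
After op 12 (add /s/ix/1 61): {"huk":{"gdm":99,"s":{"byh":85,"u":67,"yj":13},"xhh":60},"j":{"bb":[53,3,36,50],"rt":[44,27],"yoj":[40,46,75,89,82,86]},"s":{"ix":[8,61,54,3,22],"mu":[31,39,76,93],"oj":{"jb":11,"lp":49,"nvh":64,"r":59}}}
After op 13 (add /ypx 57): {"huk":{"gdm":99,"s":{"byh":85,"u":67,"yj":13},"xhh":60},"j":{"bb":[53,3,36,50],"rt":[44,27],"yoj":[40,46,75,89,82,86]},"s":{"ix":[8,61,54,3,22],"mu":[31,39,76,93],"oj":{"jb":11,"lp":49,"nvh":64,"r":59}},"ypx":57}
After op 14 (add /j/bb/0 83): {"huk":{"gdm":99,"s":{"byh":85,"u":67,"yj":13},"xhh":60},"j":{"bb":[83,53,3,36,50],"rt":[44,27],"yoj":[40,46,75,89,82,86]},"s":{"ix":[8,61,54,3,22],"mu":[31,39,76,93],"oj":{"jb":11,"lp":49,"nvh":64,"r":59}},"ypx":57}
After op 15 (remove /s/ix/4): {"huk":{"gdm":99,"s":{"byh":85,"u":67,"yj":13},"xhh":60},"j":{"bb":[83,53,3,36,50],"rt":[44,27],"yoj":[40,46,75,89,82,86]},"s":{"ix":[8,61,54,3],"mu":[31,39,76,93],"oj":{"jb":11,"lp":49,"nvh":64,"r":59}},"ypx":57}
After op 16 (replace /j/yoj/1 0): {"huk":{"gdm":99,"s":{"byh":85,"u":67,"yj":13},"xhh":60},"j":{"bb":[83,53,3,36,50],"rt":[44,27],"yoj":[40,0,75,89,82,86]},"s":{"ix":[8,61,54,3],"mu":[31,39,76,93],"oj":{"jb":11,"lp":49,"nvh":64,"r":59}},"ypx":57}
After op 17 (add /j/yoj/5 85): {"huk":{"gdm":99,"s":{"byh":85,"u":67,"yj":13},"xhh":60},"j":{"bb":[83,53,3,36,50],"rt":[44,27],"yoj":[40,0,75,89,82,85,86]},"s":{"ix":[8,61,54,3],"mu":[31,39,76,93],"oj":{"jb":11,"lp":49,"nvh":64,"r":59}},"ypx":57}
After op 18 (replace /j/bb/4 47): {"huk":{"gdm":99,"s":{"byh":85,"u":67,"yj":13},"xhh":60},"j":{"bb":[83,53,3,36,47],"rt":[44,27],"yoj":[40,0,75,89,82,85,86]},"s":{"ix":[8,61,54,3],"mu":[31,39,76,93],"oj":{"jb":11,"lp":49,"nvh":64,"r":59}},"ypx":57}
After op 19 (replace /j/bb/0 99): {"huk":{"gdm":99,"s":{"byh":85,"u":67,"yj":13},"xhh":60},"j":{"bb":[99,53,3,36,47],"rt":[44,27],"yoj":[40,0,75,89,82,85,86]},"s":{"ix":[8,61,54,3],"mu":[31,39,76,93],"oj":{"jb":11,"lp":49,"nvh":64,"r":59}},"ypx":57}
After op 20 (replace /j 95): {"huk":{"gdm":99,"s":{"byh":85,"u":67,"yj":13},"xhh":60},"j":95,"s":{"ix":[8,61,54,3],"mu":[31,39,76,93],"oj":{"jb":11,"lp":49,"nvh":64,"r":59}},"ypx":57}
After op 21 (add /huk/s/byh 71): {"huk":{"gdm":99,"s":{"byh":71,"u":67,"yj":13},"xhh":60},"j":95,"s":{"ix":[8,61,54,3],"mu":[31,39,76,93],"oj":{"jb":11,"lp":49,"nvh":64,"r":59}},"ypx":57}
Value at /ypx: 57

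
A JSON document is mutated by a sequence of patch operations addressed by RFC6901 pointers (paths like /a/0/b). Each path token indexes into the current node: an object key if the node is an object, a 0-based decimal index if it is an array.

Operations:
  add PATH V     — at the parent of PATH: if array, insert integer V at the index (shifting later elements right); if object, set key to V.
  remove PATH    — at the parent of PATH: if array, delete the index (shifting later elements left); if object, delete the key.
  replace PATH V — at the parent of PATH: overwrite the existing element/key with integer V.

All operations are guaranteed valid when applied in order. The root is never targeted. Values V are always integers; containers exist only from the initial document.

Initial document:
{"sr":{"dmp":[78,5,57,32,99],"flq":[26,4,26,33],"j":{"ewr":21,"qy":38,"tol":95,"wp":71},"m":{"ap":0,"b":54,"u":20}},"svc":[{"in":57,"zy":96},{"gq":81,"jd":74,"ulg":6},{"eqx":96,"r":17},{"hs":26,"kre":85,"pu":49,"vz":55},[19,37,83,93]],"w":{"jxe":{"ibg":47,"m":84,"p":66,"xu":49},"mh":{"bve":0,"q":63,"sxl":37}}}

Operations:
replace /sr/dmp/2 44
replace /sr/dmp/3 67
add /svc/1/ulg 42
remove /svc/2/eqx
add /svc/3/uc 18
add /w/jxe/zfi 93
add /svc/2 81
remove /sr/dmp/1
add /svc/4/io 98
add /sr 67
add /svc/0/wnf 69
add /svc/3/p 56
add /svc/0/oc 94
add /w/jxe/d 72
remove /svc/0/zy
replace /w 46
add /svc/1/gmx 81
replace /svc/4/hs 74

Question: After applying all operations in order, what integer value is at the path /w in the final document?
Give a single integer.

Answer: 46

Derivation:
After op 1 (replace /sr/dmp/2 44): {"sr":{"dmp":[78,5,44,32,99],"flq":[26,4,26,33],"j":{"ewr":21,"qy":38,"tol":95,"wp":71},"m":{"ap":0,"b":54,"u":20}},"svc":[{"in":57,"zy":96},{"gq":81,"jd":74,"ulg":6},{"eqx":96,"r":17},{"hs":26,"kre":85,"pu":49,"vz":55},[19,37,83,93]],"w":{"jxe":{"ibg":47,"m":84,"p":66,"xu":49},"mh":{"bve":0,"q":63,"sxl":37}}}
After op 2 (replace /sr/dmp/3 67): {"sr":{"dmp":[78,5,44,67,99],"flq":[26,4,26,33],"j":{"ewr":21,"qy":38,"tol":95,"wp":71},"m":{"ap":0,"b":54,"u":20}},"svc":[{"in":57,"zy":96},{"gq":81,"jd":74,"ulg":6},{"eqx":96,"r":17},{"hs":26,"kre":85,"pu":49,"vz":55},[19,37,83,93]],"w":{"jxe":{"ibg":47,"m":84,"p":66,"xu":49},"mh":{"bve":0,"q":63,"sxl":37}}}
After op 3 (add /svc/1/ulg 42): {"sr":{"dmp":[78,5,44,67,99],"flq":[26,4,26,33],"j":{"ewr":21,"qy":38,"tol":95,"wp":71},"m":{"ap":0,"b":54,"u":20}},"svc":[{"in":57,"zy":96},{"gq":81,"jd":74,"ulg":42},{"eqx":96,"r":17},{"hs":26,"kre":85,"pu":49,"vz":55},[19,37,83,93]],"w":{"jxe":{"ibg":47,"m":84,"p":66,"xu":49},"mh":{"bve":0,"q":63,"sxl":37}}}
After op 4 (remove /svc/2/eqx): {"sr":{"dmp":[78,5,44,67,99],"flq":[26,4,26,33],"j":{"ewr":21,"qy":38,"tol":95,"wp":71},"m":{"ap":0,"b":54,"u":20}},"svc":[{"in":57,"zy":96},{"gq":81,"jd":74,"ulg":42},{"r":17},{"hs":26,"kre":85,"pu":49,"vz":55},[19,37,83,93]],"w":{"jxe":{"ibg":47,"m":84,"p":66,"xu":49},"mh":{"bve":0,"q":63,"sxl":37}}}
After op 5 (add /svc/3/uc 18): {"sr":{"dmp":[78,5,44,67,99],"flq":[26,4,26,33],"j":{"ewr":21,"qy":38,"tol":95,"wp":71},"m":{"ap":0,"b":54,"u":20}},"svc":[{"in":57,"zy":96},{"gq":81,"jd":74,"ulg":42},{"r":17},{"hs":26,"kre":85,"pu":49,"uc":18,"vz":55},[19,37,83,93]],"w":{"jxe":{"ibg":47,"m":84,"p":66,"xu":49},"mh":{"bve":0,"q":63,"sxl":37}}}
After op 6 (add /w/jxe/zfi 93): {"sr":{"dmp":[78,5,44,67,99],"flq":[26,4,26,33],"j":{"ewr":21,"qy":38,"tol":95,"wp":71},"m":{"ap":0,"b":54,"u":20}},"svc":[{"in":57,"zy":96},{"gq":81,"jd":74,"ulg":42},{"r":17},{"hs":26,"kre":85,"pu":49,"uc":18,"vz":55},[19,37,83,93]],"w":{"jxe":{"ibg":47,"m":84,"p":66,"xu":49,"zfi":93},"mh":{"bve":0,"q":63,"sxl":37}}}
After op 7 (add /svc/2 81): {"sr":{"dmp":[78,5,44,67,99],"flq":[26,4,26,33],"j":{"ewr":21,"qy":38,"tol":95,"wp":71},"m":{"ap":0,"b":54,"u":20}},"svc":[{"in":57,"zy":96},{"gq":81,"jd":74,"ulg":42},81,{"r":17},{"hs":26,"kre":85,"pu":49,"uc":18,"vz":55},[19,37,83,93]],"w":{"jxe":{"ibg":47,"m":84,"p":66,"xu":49,"zfi":93},"mh":{"bve":0,"q":63,"sxl":37}}}
After op 8 (remove /sr/dmp/1): {"sr":{"dmp":[78,44,67,99],"flq":[26,4,26,33],"j":{"ewr":21,"qy":38,"tol":95,"wp":71},"m":{"ap":0,"b":54,"u":20}},"svc":[{"in":57,"zy":96},{"gq":81,"jd":74,"ulg":42},81,{"r":17},{"hs":26,"kre":85,"pu":49,"uc":18,"vz":55},[19,37,83,93]],"w":{"jxe":{"ibg":47,"m":84,"p":66,"xu":49,"zfi":93},"mh":{"bve":0,"q":63,"sxl":37}}}
After op 9 (add /svc/4/io 98): {"sr":{"dmp":[78,44,67,99],"flq":[26,4,26,33],"j":{"ewr":21,"qy":38,"tol":95,"wp":71},"m":{"ap":0,"b":54,"u":20}},"svc":[{"in":57,"zy":96},{"gq":81,"jd":74,"ulg":42},81,{"r":17},{"hs":26,"io":98,"kre":85,"pu":49,"uc":18,"vz":55},[19,37,83,93]],"w":{"jxe":{"ibg":47,"m":84,"p":66,"xu":49,"zfi":93},"mh":{"bve":0,"q":63,"sxl":37}}}
After op 10 (add /sr 67): {"sr":67,"svc":[{"in":57,"zy":96},{"gq":81,"jd":74,"ulg":42},81,{"r":17},{"hs":26,"io":98,"kre":85,"pu":49,"uc":18,"vz":55},[19,37,83,93]],"w":{"jxe":{"ibg":47,"m":84,"p":66,"xu":49,"zfi":93},"mh":{"bve":0,"q":63,"sxl":37}}}
After op 11 (add /svc/0/wnf 69): {"sr":67,"svc":[{"in":57,"wnf":69,"zy":96},{"gq":81,"jd":74,"ulg":42},81,{"r":17},{"hs":26,"io":98,"kre":85,"pu":49,"uc":18,"vz":55},[19,37,83,93]],"w":{"jxe":{"ibg":47,"m":84,"p":66,"xu":49,"zfi":93},"mh":{"bve":0,"q":63,"sxl":37}}}
After op 12 (add /svc/3/p 56): {"sr":67,"svc":[{"in":57,"wnf":69,"zy":96},{"gq":81,"jd":74,"ulg":42},81,{"p":56,"r":17},{"hs":26,"io":98,"kre":85,"pu":49,"uc":18,"vz":55},[19,37,83,93]],"w":{"jxe":{"ibg":47,"m":84,"p":66,"xu":49,"zfi":93},"mh":{"bve":0,"q":63,"sxl":37}}}
After op 13 (add /svc/0/oc 94): {"sr":67,"svc":[{"in":57,"oc":94,"wnf":69,"zy":96},{"gq":81,"jd":74,"ulg":42},81,{"p":56,"r":17},{"hs":26,"io":98,"kre":85,"pu":49,"uc":18,"vz":55},[19,37,83,93]],"w":{"jxe":{"ibg":47,"m":84,"p":66,"xu":49,"zfi":93},"mh":{"bve":0,"q":63,"sxl":37}}}
After op 14 (add /w/jxe/d 72): {"sr":67,"svc":[{"in":57,"oc":94,"wnf":69,"zy":96},{"gq":81,"jd":74,"ulg":42},81,{"p":56,"r":17},{"hs":26,"io":98,"kre":85,"pu":49,"uc":18,"vz":55},[19,37,83,93]],"w":{"jxe":{"d":72,"ibg":47,"m":84,"p":66,"xu":49,"zfi":93},"mh":{"bve":0,"q":63,"sxl":37}}}
After op 15 (remove /svc/0/zy): {"sr":67,"svc":[{"in":57,"oc":94,"wnf":69},{"gq":81,"jd":74,"ulg":42},81,{"p":56,"r":17},{"hs":26,"io":98,"kre":85,"pu":49,"uc":18,"vz":55},[19,37,83,93]],"w":{"jxe":{"d":72,"ibg":47,"m":84,"p":66,"xu":49,"zfi":93},"mh":{"bve":0,"q":63,"sxl":37}}}
After op 16 (replace /w 46): {"sr":67,"svc":[{"in":57,"oc":94,"wnf":69},{"gq":81,"jd":74,"ulg":42},81,{"p":56,"r":17},{"hs":26,"io":98,"kre":85,"pu":49,"uc":18,"vz":55},[19,37,83,93]],"w":46}
After op 17 (add /svc/1/gmx 81): {"sr":67,"svc":[{"in":57,"oc":94,"wnf":69},{"gmx":81,"gq":81,"jd":74,"ulg":42},81,{"p":56,"r":17},{"hs":26,"io":98,"kre":85,"pu":49,"uc":18,"vz":55},[19,37,83,93]],"w":46}
After op 18 (replace /svc/4/hs 74): {"sr":67,"svc":[{"in":57,"oc":94,"wnf":69},{"gmx":81,"gq":81,"jd":74,"ulg":42},81,{"p":56,"r":17},{"hs":74,"io":98,"kre":85,"pu":49,"uc":18,"vz":55},[19,37,83,93]],"w":46}
Value at /w: 46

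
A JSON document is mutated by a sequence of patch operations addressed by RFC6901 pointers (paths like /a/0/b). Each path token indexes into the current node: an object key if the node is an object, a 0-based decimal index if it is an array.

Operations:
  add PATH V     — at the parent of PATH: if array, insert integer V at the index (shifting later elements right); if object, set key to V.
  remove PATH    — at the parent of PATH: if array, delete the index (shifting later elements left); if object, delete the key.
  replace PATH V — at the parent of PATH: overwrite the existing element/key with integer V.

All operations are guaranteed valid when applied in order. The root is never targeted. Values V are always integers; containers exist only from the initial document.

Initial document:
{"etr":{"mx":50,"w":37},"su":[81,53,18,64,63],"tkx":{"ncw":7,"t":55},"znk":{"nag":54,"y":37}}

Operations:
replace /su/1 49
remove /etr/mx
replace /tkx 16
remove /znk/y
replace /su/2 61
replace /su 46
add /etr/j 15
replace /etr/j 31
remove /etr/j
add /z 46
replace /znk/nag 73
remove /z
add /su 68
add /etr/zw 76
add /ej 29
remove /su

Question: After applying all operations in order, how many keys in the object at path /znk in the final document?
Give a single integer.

Answer: 1

Derivation:
After op 1 (replace /su/1 49): {"etr":{"mx":50,"w":37},"su":[81,49,18,64,63],"tkx":{"ncw":7,"t":55},"znk":{"nag":54,"y":37}}
After op 2 (remove /etr/mx): {"etr":{"w":37},"su":[81,49,18,64,63],"tkx":{"ncw":7,"t":55},"znk":{"nag":54,"y":37}}
After op 3 (replace /tkx 16): {"etr":{"w":37},"su":[81,49,18,64,63],"tkx":16,"znk":{"nag":54,"y":37}}
After op 4 (remove /znk/y): {"etr":{"w":37},"su":[81,49,18,64,63],"tkx":16,"znk":{"nag":54}}
After op 5 (replace /su/2 61): {"etr":{"w":37},"su":[81,49,61,64,63],"tkx":16,"znk":{"nag":54}}
After op 6 (replace /su 46): {"etr":{"w":37},"su":46,"tkx":16,"znk":{"nag":54}}
After op 7 (add /etr/j 15): {"etr":{"j":15,"w":37},"su":46,"tkx":16,"znk":{"nag":54}}
After op 8 (replace /etr/j 31): {"etr":{"j":31,"w":37},"su":46,"tkx":16,"znk":{"nag":54}}
After op 9 (remove /etr/j): {"etr":{"w":37},"su":46,"tkx":16,"znk":{"nag":54}}
After op 10 (add /z 46): {"etr":{"w":37},"su":46,"tkx":16,"z":46,"znk":{"nag":54}}
After op 11 (replace /znk/nag 73): {"etr":{"w":37},"su":46,"tkx":16,"z":46,"znk":{"nag":73}}
After op 12 (remove /z): {"etr":{"w":37},"su":46,"tkx":16,"znk":{"nag":73}}
After op 13 (add /su 68): {"etr":{"w":37},"su":68,"tkx":16,"znk":{"nag":73}}
After op 14 (add /etr/zw 76): {"etr":{"w":37,"zw":76},"su":68,"tkx":16,"znk":{"nag":73}}
After op 15 (add /ej 29): {"ej":29,"etr":{"w":37,"zw":76},"su":68,"tkx":16,"znk":{"nag":73}}
After op 16 (remove /su): {"ej":29,"etr":{"w":37,"zw":76},"tkx":16,"znk":{"nag":73}}
Size at path /znk: 1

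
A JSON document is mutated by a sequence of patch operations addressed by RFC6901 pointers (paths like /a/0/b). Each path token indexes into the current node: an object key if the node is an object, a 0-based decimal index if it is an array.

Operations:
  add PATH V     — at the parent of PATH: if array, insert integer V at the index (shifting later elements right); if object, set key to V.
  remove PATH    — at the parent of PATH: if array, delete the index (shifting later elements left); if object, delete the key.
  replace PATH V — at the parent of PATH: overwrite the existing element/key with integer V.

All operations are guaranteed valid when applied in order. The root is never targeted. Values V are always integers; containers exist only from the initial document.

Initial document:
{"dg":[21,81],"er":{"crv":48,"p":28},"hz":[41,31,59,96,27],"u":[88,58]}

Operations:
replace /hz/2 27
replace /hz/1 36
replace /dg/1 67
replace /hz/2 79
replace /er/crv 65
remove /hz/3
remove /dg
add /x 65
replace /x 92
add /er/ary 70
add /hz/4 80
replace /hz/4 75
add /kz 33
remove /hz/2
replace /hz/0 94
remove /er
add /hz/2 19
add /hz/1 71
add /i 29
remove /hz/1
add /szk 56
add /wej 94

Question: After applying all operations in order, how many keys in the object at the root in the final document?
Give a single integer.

After op 1 (replace /hz/2 27): {"dg":[21,81],"er":{"crv":48,"p":28},"hz":[41,31,27,96,27],"u":[88,58]}
After op 2 (replace /hz/1 36): {"dg":[21,81],"er":{"crv":48,"p":28},"hz":[41,36,27,96,27],"u":[88,58]}
After op 3 (replace /dg/1 67): {"dg":[21,67],"er":{"crv":48,"p":28},"hz":[41,36,27,96,27],"u":[88,58]}
After op 4 (replace /hz/2 79): {"dg":[21,67],"er":{"crv":48,"p":28},"hz":[41,36,79,96,27],"u":[88,58]}
After op 5 (replace /er/crv 65): {"dg":[21,67],"er":{"crv":65,"p":28},"hz":[41,36,79,96,27],"u":[88,58]}
After op 6 (remove /hz/3): {"dg":[21,67],"er":{"crv":65,"p":28},"hz":[41,36,79,27],"u":[88,58]}
After op 7 (remove /dg): {"er":{"crv":65,"p":28},"hz":[41,36,79,27],"u":[88,58]}
After op 8 (add /x 65): {"er":{"crv":65,"p":28},"hz":[41,36,79,27],"u":[88,58],"x":65}
After op 9 (replace /x 92): {"er":{"crv":65,"p":28},"hz":[41,36,79,27],"u":[88,58],"x":92}
After op 10 (add /er/ary 70): {"er":{"ary":70,"crv":65,"p":28},"hz":[41,36,79,27],"u":[88,58],"x":92}
After op 11 (add /hz/4 80): {"er":{"ary":70,"crv":65,"p":28},"hz":[41,36,79,27,80],"u":[88,58],"x":92}
After op 12 (replace /hz/4 75): {"er":{"ary":70,"crv":65,"p":28},"hz":[41,36,79,27,75],"u":[88,58],"x":92}
After op 13 (add /kz 33): {"er":{"ary":70,"crv":65,"p":28},"hz":[41,36,79,27,75],"kz":33,"u":[88,58],"x":92}
After op 14 (remove /hz/2): {"er":{"ary":70,"crv":65,"p":28},"hz":[41,36,27,75],"kz":33,"u":[88,58],"x":92}
After op 15 (replace /hz/0 94): {"er":{"ary":70,"crv":65,"p":28},"hz":[94,36,27,75],"kz":33,"u":[88,58],"x":92}
After op 16 (remove /er): {"hz":[94,36,27,75],"kz":33,"u":[88,58],"x":92}
After op 17 (add /hz/2 19): {"hz":[94,36,19,27,75],"kz":33,"u":[88,58],"x":92}
After op 18 (add /hz/1 71): {"hz":[94,71,36,19,27,75],"kz":33,"u":[88,58],"x":92}
After op 19 (add /i 29): {"hz":[94,71,36,19,27,75],"i":29,"kz":33,"u":[88,58],"x":92}
After op 20 (remove /hz/1): {"hz":[94,36,19,27,75],"i":29,"kz":33,"u":[88,58],"x":92}
After op 21 (add /szk 56): {"hz":[94,36,19,27,75],"i":29,"kz":33,"szk":56,"u":[88,58],"x":92}
After op 22 (add /wej 94): {"hz":[94,36,19,27,75],"i":29,"kz":33,"szk":56,"u":[88,58],"wej":94,"x":92}
Size at the root: 7

Answer: 7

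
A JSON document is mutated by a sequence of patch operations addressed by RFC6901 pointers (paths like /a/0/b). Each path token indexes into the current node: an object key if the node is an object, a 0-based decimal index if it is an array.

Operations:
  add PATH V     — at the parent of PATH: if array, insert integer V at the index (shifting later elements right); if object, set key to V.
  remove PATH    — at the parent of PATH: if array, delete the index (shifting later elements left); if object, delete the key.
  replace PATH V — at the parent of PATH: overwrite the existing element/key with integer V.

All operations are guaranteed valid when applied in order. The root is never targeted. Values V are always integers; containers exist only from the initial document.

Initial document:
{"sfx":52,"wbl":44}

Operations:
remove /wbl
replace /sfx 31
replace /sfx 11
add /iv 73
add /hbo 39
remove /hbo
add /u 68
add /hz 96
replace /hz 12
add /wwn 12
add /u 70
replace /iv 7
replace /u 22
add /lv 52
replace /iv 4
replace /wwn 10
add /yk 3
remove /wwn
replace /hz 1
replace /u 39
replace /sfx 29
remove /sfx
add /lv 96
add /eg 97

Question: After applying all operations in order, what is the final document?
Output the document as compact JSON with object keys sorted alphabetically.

After op 1 (remove /wbl): {"sfx":52}
After op 2 (replace /sfx 31): {"sfx":31}
After op 3 (replace /sfx 11): {"sfx":11}
After op 4 (add /iv 73): {"iv":73,"sfx":11}
After op 5 (add /hbo 39): {"hbo":39,"iv":73,"sfx":11}
After op 6 (remove /hbo): {"iv":73,"sfx":11}
After op 7 (add /u 68): {"iv":73,"sfx":11,"u":68}
After op 8 (add /hz 96): {"hz":96,"iv":73,"sfx":11,"u":68}
After op 9 (replace /hz 12): {"hz":12,"iv":73,"sfx":11,"u":68}
After op 10 (add /wwn 12): {"hz":12,"iv":73,"sfx":11,"u":68,"wwn":12}
After op 11 (add /u 70): {"hz":12,"iv":73,"sfx":11,"u":70,"wwn":12}
After op 12 (replace /iv 7): {"hz":12,"iv":7,"sfx":11,"u":70,"wwn":12}
After op 13 (replace /u 22): {"hz":12,"iv":7,"sfx":11,"u":22,"wwn":12}
After op 14 (add /lv 52): {"hz":12,"iv":7,"lv":52,"sfx":11,"u":22,"wwn":12}
After op 15 (replace /iv 4): {"hz":12,"iv":4,"lv":52,"sfx":11,"u":22,"wwn":12}
After op 16 (replace /wwn 10): {"hz":12,"iv":4,"lv":52,"sfx":11,"u":22,"wwn":10}
After op 17 (add /yk 3): {"hz":12,"iv":4,"lv":52,"sfx":11,"u":22,"wwn":10,"yk":3}
After op 18 (remove /wwn): {"hz":12,"iv":4,"lv":52,"sfx":11,"u":22,"yk":3}
After op 19 (replace /hz 1): {"hz":1,"iv":4,"lv":52,"sfx":11,"u":22,"yk":3}
After op 20 (replace /u 39): {"hz":1,"iv":4,"lv":52,"sfx":11,"u":39,"yk":3}
After op 21 (replace /sfx 29): {"hz":1,"iv":4,"lv":52,"sfx":29,"u":39,"yk":3}
After op 22 (remove /sfx): {"hz":1,"iv":4,"lv":52,"u":39,"yk":3}
After op 23 (add /lv 96): {"hz":1,"iv":4,"lv":96,"u":39,"yk":3}
After op 24 (add /eg 97): {"eg":97,"hz":1,"iv":4,"lv":96,"u":39,"yk":3}

Answer: {"eg":97,"hz":1,"iv":4,"lv":96,"u":39,"yk":3}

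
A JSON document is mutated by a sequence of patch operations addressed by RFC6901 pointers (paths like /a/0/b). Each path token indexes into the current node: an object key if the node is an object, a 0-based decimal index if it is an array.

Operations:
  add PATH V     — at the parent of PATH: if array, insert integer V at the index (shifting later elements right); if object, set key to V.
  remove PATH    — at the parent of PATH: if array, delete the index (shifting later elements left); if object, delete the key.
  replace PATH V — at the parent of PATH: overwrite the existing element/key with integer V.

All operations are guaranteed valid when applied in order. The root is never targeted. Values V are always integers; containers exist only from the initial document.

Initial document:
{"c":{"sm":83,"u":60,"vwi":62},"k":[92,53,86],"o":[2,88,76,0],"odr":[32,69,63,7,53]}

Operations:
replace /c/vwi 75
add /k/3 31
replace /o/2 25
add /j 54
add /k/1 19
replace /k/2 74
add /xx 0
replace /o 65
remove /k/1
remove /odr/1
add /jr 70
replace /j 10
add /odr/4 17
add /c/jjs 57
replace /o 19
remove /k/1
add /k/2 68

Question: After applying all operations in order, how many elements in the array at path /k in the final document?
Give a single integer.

After op 1 (replace /c/vwi 75): {"c":{"sm":83,"u":60,"vwi":75},"k":[92,53,86],"o":[2,88,76,0],"odr":[32,69,63,7,53]}
After op 2 (add /k/3 31): {"c":{"sm":83,"u":60,"vwi":75},"k":[92,53,86,31],"o":[2,88,76,0],"odr":[32,69,63,7,53]}
After op 3 (replace /o/2 25): {"c":{"sm":83,"u":60,"vwi":75},"k":[92,53,86,31],"o":[2,88,25,0],"odr":[32,69,63,7,53]}
After op 4 (add /j 54): {"c":{"sm":83,"u":60,"vwi":75},"j":54,"k":[92,53,86,31],"o":[2,88,25,0],"odr":[32,69,63,7,53]}
After op 5 (add /k/1 19): {"c":{"sm":83,"u":60,"vwi":75},"j":54,"k":[92,19,53,86,31],"o":[2,88,25,0],"odr":[32,69,63,7,53]}
After op 6 (replace /k/2 74): {"c":{"sm":83,"u":60,"vwi":75},"j":54,"k":[92,19,74,86,31],"o":[2,88,25,0],"odr":[32,69,63,7,53]}
After op 7 (add /xx 0): {"c":{"sm":83,"u":60,"vwi":75},"j":54,"k":[92,19,74,86,31],"o":[2,88,25,0],"odr":[32,69,63,7,53],"xx":0}
After op 8 (replace /o 65): {"c":{"sm":83,"u":60,"vwi":75},"j":54,"k":[92,19,74,86,31],"o":65,"odr":[32,69,63,7,53],"xx":0}
After op 9 (remove /k/1): {"c":{"sm":83,"u":60,"vwi":75},"j":54,"k":[92,74,86,31],"o":65,"odr":[32,69,63,7,53],"xx":0}
After op 10 (remove /odr/1): {"c":{"sm":83,"u":60,"vwi":75},"j":54,"k":[92,74,86,31],"o":65,"odr":[32,63,7,53],"xx":0}
After op 11 (add /jr 70): {"c":{"sm":83,"u":60,"vwi":75},"j":54,"jr":70,"k":[92,74,86,31],"o":65,"odr":[32,63,7,53],"xx":0}
After op 12 (replace /j 10): {"c":{"sm":83,"u":60,"vwi":75},"j":10,"jr":70,"k":[92,74,86,31],"o":65,"odr":[32,63,7,53],"xx":0}
After op 13 (add /odr/4 17): {"c":{"sm":83,"u":60,"vwi":75},"j":10,"jr":70,"k":[92,74,86,31],"o":65,"odr":[32,63,7,53,17],"xx":0}
After op 14 (add /c/jjs 57): {"c":{"jjs":57,"sm":83,"u":60,"vwi":75},"j":10,"jr":70,"k":[92,74,86,31],"o":65,"odr":[32,63,7,53,17],"xx":0}
After op 15 (replace /o 19): {"c":{"jjs":57,"sm":83,"u":60,"vwi":75},"j":10,"jr":70,"k":[92,74,86,31],"o":19,"odr":[32,63,7,53,17],"xx":0}
After op 16 (remove /k/1): {"c":{"jjs":57,"sm":83,"u":60,"vwi":75},"j":10,"jr":70,"k":[92,86,31],"o":19,"odr":[32,63,7,53,17],"xx":0}
After op 17 (add /k/2 68): {"c":{"jjs":57,"sm":83,"u":60,"vwi":75},"j":10,"jr":70,"k":[92,86,68,31],"o":19,"odr":[32,63,7,53,17],"xx":0}
Size at path /k: 4

Answer: 4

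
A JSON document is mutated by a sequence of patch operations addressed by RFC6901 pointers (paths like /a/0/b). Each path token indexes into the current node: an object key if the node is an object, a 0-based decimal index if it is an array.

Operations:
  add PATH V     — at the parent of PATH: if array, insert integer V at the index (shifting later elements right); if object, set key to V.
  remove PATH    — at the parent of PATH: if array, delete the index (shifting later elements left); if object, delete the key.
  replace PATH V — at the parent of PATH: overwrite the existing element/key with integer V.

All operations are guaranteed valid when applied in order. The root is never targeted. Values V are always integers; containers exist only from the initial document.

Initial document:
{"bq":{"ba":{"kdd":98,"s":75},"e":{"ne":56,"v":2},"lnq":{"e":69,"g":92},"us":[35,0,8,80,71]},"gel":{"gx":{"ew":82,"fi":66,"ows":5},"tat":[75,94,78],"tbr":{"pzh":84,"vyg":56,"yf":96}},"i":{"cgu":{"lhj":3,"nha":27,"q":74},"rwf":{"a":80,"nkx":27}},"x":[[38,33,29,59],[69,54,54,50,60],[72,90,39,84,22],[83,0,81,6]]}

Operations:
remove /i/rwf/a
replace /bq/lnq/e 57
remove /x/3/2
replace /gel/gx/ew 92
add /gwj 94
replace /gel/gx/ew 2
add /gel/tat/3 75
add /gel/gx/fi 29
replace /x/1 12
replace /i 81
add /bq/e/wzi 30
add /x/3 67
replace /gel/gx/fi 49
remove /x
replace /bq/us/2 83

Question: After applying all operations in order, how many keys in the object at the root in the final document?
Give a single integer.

After op 1 (remove /i/rwf/a): {"bq":{"ba":{"kdd":98,"s":75},"e":{"ne":56,"v":2},"lnq":{"e":69,"g":92},"us":[35,0,8,80,71]},"gel":{"gx":{"ew":82,"fi":66,"ows":5},"tat":[75,94,78],"tbr":{"pzh":84,"vyg":56,"yf":96}},"i":{"cgu":{"lhj":3,"nha":27,"q":74},"rwf":{"nkx":27}},"x":[[38,33,29,59],[69,54,54,50,60],[72,90,39,84,22],[83,0,81,6]]}
After op 2 (replace /bq/lnq/e 57): {"bq":{"ba":{"kdd":98,"s":75},"e":{"ne":56,"v":2},"lnq":{"e":57,"g":92},"us":[35,0,8,80,71]},"gel":{"gx":{"ew":82,"fi":66,"ows":5},"tat":[75,94,78],"tbr":{"pzh":84,"vyg":56,"yf":96}},"i":{"cgu":{"lhj":3,"nha":27,"q":74},"rwf":{"nkx":27}},"x":[[38,33,29,59],[69,54,54,50,60],[72,90,39,84,22],[83,0,81,6]]}
After op 3 (remove /x/3/2): {"bq":{"ba":{"kdd":98,"s":75},"e":{"ne":56,"v":2},"lnq":{"e":57,"g":92},"us":[35,0,8,80,71]},"gel":{"gx":{"ew":82,"fi":66,"ows":5},"tat":[75,94,78],"tbr":{"pzh":84,"vyg":56,"yf":96}},"i":{"cgu":{"lhj":3,"nha":27,"q":74},"rwf":{"nkx":27}},"x":[[38,33,29,59],[69,54,54,50,60],[72,90,39,84,22],[83,0,6]]}
After op 4 (replace /gel/gx/ew 92): {"bq":{"ba":{"kdd":98,"s":75},"e":{"ne":56,"v":2},"lnq":{"e":57,"g":92},"us":[35,0,8,80,71]},"gel":{"gx":{"ew":92,"fi":66,"ows":5},"tat":[75,94,78],"tbr":{"pzh":84,"vyg":56,"yf":96}},"i":{"cgu":{"lhj":3,"nha":27,"q":74},"rwf":{"nkx":27}},"x":[[38,33,29,59],[69,54,54,50,60],[72,90,39,84,22],[83,0,6]]}
After op 5 (add /gwj 94): {"bq":{"ba":{"kdd":98,"s":75},"e":{"ne":56,"v":2},"lnq":{"e":57,"g":92},"us":[35,0,8,80,71]},"gel":{"gx":{"ew":92,"fi":66,"ows":5},"tat":[75,94,78],"tbr":{"pzh":84,"vyg":56,"yf":96}},"gwj":94,"i":{"cgu":{"lhj":3,"nha":27,"q":74},"rwf":{"nkx":27}},"x":[[38,33,29,59],[69,54,54,50,60],[72,90,39,84,22],[83,0,6]]}
After op 6 (replace /gel/gx/ew 2): {"bq":{"ba":{"kdd":98,"s":75},"e":{"ne":56,"v":2},"lnq":{"e":57,"g":92},"us":[35,0,8,80,71]},"gel":{"gx":{"ew":2,"fi":66,"ows":5},"tat":[75,94,78],"tbr":{"pzh":84,"vyg":56,"yf":96}},"gwj":94,"i":{"cgu":{"lhj":3,"nha":27,"q":74},"rwf":{"nkx":27}},"x":[[38,33,29,59],[69,54,54,50,60],[72,90,39,84,22],[83,0,6]]}
After op 7 (add /gel/tat/3 75): {"bq":{"ba":{"kdd":98,"s":75},"e":{"ne":56,"v":2},"lnq":{"e":57,"g":92},"us":[35,0,8,80,71]},"gel":{"gx":{"ew":2,"fi":66,"ows":5},"tat":[75,94,78,75],"tbr":{"pzh":84,"vyg":56,"yf":96}},"gwj":94,"i":{"cgu":{"lhj":3,"nha":27,"q":74},"rwf":{"nkx":27}},"x":[[38,33,29,59],[69,54,54,50,60],[72,90,39,84,22],[83,0,6]]}
After op 8 (add /gel/gx/fi 29): {"bq":{"ba":{"kdd":98,"s":75},"e":{"ne":56,"v":2},"lnq":{"e":57,"g":92},"us":[35,0,8,80,71]},"gel":{"gx":{"ew":2,"fi":29,"ows":5},"tat":[75,94,78,75],"tbr":{"pzh":84,"vyg":56,"yf":96}},"gwj":94,"i":{"cgu":{"lhj":3,"nha":27,"q":74},"rwf":{"nkx":27}},"x":[[38,33,29,59],[69,54,54,50,60],[72,90,39,84,22],[83,0,6]]}
After op 9 (replace /x/1 12): {"bq":{"ba":{"kdd":98,"s":75},"e":{"ne":56,"v":2},"lnq":{"e":57,"g":92},"us":[35,0,8,80,71]},"gel":{"gx":{"ew":2,"fi":29,"ows":5},"tat":[75,94,78,75],"tbr":{"pzh":84,"vyg":56,"yf":96}},"gwj":94,"i":{"cgu":{"lhj":3,"nha":27,"q":74},"rwf":{"nkx":27}},"x":[[38,33,29,59],12,[72,90,39,84,22],[83,0,6]]}
After op 10 (replace /i 81): {"bq":{"ba":{"kdd":98,"s":75},"e":{"ne":56,"v":2},"lnq":{"e":57,"g":92},"us":[35,0,8,80,71]},"gel":{"gx":{"ew":2,"fi":29,"ows":5},"tat":[75,94,78,75],"tbr":{"pzh":84,"vyg":56,"yf":96}},"gwj":94,"i":81,"x":[[38,33,29,59],12,[72,90,39,84,22],[83,0,6]]}
After op 11 (add /bq/e/wzi 30): {"bq":{"ba":{"kdd":98,"s":75},"e":{"ne":56,"v":2,"wzi":30},"lnq":{"e":57,"g":92},"us":[35,0,8,80,71]},"gel":{"gx":{"ew":2,"fi":29,"ows":5},"tat":[75,94,78,75],"tbr":{"pzh":84,"vyg":56,"yf":96}},"gwj":94,"i":81,"x":[[38,33,29,59],12,[72,90,39,84,22],[83,0,6]]}
After op 12 (add /x/3 67): {"bq":{"ba":{"kdd":98,"s":75},"e":{"ne":56,"v":2,"wzi":30},"lnq":{"e":57,"g":92},"us":[35,0,8,80,71]},"gel":{"gx":{"ew":2,"fi":29,"ows":5},"tat":[75,94,78,75],"tbr":{"pzh":84,"vyg":56,"yf":96}},"gwj":94,"i":81,"x":[[38,33,29,59],12,[72,90,39,84,22],67,[83,0,6]]}
After op 13 (replace /gel/gx/fi 49): {"bq":{"ba":{"kdd":98,"s":75},"e":{"ne":56,"v":2,"wzi":30},"lnq":{"e":57,"g":92},"us":[35,0,8,80,71]},"gel":{"gx":{"ew":2,"fi":49,"ows":5},"tat":[75,94,78,75],"tbr":{"pzh":84,"vyg":56,"yf":96}},"gwj":94,"i":81,"x":[[38,33,29,59],12,[72,90,39,84,22],67,[83,0,6]]}
After op 14 (remove /x): {"bq":{"ba":{"kdd":98,"s":75},"e":{"ne":56,"v":2,"wzi":30},"lnq":{"e":57,"g":92},"us":[35,0,8,80,71]},"gel":{"gx":{"ew":2,"fi":49,"ows":5},"tat":[75,94,78,75],"tbr":{"pzh":84,"vyg":56,"yf":96}},"gwj":94,"i":81}
After op 15 (replace /bq/us/2 83): {"bq":{"ba":{"kdd":98,"s":75},"e":{"ne":56,"v":2,"wzi":30},"lnq":{"e":57,"g":92},"us":[35,0,83,80,71]},"gel":{"gx":{"ew":2,"fi":49,"ows":5},"tat":[75,94,78,75],"tbr":{"pzh":84,"vyg":56,"yf":96}},"gwj":94,"i":81}
Size at the root: 4

Answer: 4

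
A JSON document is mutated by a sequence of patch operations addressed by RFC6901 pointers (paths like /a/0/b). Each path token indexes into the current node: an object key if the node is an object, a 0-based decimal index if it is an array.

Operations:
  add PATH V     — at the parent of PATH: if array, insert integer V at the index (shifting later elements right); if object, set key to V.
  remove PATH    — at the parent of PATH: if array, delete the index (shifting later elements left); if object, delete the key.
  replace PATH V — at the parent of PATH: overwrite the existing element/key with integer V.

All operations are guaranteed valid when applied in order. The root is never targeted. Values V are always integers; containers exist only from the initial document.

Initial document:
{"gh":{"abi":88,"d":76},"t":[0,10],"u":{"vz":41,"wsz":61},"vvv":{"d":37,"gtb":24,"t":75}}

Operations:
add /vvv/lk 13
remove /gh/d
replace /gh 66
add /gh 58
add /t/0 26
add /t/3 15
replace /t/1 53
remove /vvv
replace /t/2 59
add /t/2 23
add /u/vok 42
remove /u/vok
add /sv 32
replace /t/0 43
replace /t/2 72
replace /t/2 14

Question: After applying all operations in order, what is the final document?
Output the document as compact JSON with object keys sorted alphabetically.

Answer: {"gh":58,"sv":32,"t":[43,53,14,59,15],"u":{"vz":41,"wsz":61}}

Derivation:
After op 1 (add /vvv/lk 13): {"gh":{"abi":88,"d":76},"t":[0,10],"u":{"vz":41,"wsz":61},"vvv":{"d":37,"gtb":24,"lk":13,"t":75}}
After op 2 (remove /gh/d): {"gh":{"abi":88},"t":[0,10],"u":{"vz":41,"wsz":61},"vvv":{"d":37,"gtb":24,"lk":13,"t":75}}
After op 3 (replace /gh 66): {"gh":66,"t":[0,10],"u":{"vz":41,"wsz":61},"vvv":{"d":37,"gtb":24,"lk":13,"t":75}}
After op 4 (add /gh 58): {"gh":58,"t":[0,10],"u":{"vz":41,"wsz":61},"vvv":{"d":37,"gtb":24,"lk":13,"t":75}}
After op 5 (add /t/0 26): {"gh":58,"t":[26,0,10],"u":{"vz":41,"wsz":61},"vvv":{"d":37,"gtb":24,"lk":13,"t":75}}
After op 6 (add /t/3 15): {"gh":58,"t":[26,0,10,15],"u":{"vz":41,"wsz":61},"vvv":{"d":37,"gtb":24,"lk":13,"t":75}}
After op 7 (replace /t/1 53): {"gh":58,"t":[26,53,10,15],"u":{"vz":41,"wsz":61},"vvv":{"d":37,"gtb":24,"lk":13,"t":75}}
After op 8 (remove /vvv): {"gh":58,"t":[26,53,10,15],"u":{"vz":41,"wsz":61}}
After op 9 (replace /t/2 59): {"gh":58,"t":[26,53,59,15],"u":{"vz":41,"wsz":61}}
After op 10 (add /t/2 23): {"gh":58,"t":[26,53,23,59,15],"u":{"vz":41,"wsz":61}}
After op 11 (add /u/vok 42): {"gh":58,"t":[26,53,23,59,15],"u":{"vok":42,"vz":41,"wsz":61}}
After op 12 (remove /u/vok): {"gh":58,"t":[26,53,23,59,15],"u":{"vz":41,"wsz":61}}
After op 13 (add /sv 32): {"gh":58,"sv":32,"t":[26,53,23,59,15],"u":{"vz":41,"wsz":61}}
After op 14 (replace /t/0 43): {"gh":58,"sv":32,"t":[43,53,23,59,15],"u":{"vz":41,"wsz":61}}
After op 15 (replace /t/2 72): {"gh":58,"sv":32,"t":[43,53,72,59,15],"u":{"vz":41,"wsz":61}}
After op 16 (replace /t/2 14): {"gh":58,"sv":32,"t":[43,53,14,59,15],"u":{"vz":41,"wsz":61}}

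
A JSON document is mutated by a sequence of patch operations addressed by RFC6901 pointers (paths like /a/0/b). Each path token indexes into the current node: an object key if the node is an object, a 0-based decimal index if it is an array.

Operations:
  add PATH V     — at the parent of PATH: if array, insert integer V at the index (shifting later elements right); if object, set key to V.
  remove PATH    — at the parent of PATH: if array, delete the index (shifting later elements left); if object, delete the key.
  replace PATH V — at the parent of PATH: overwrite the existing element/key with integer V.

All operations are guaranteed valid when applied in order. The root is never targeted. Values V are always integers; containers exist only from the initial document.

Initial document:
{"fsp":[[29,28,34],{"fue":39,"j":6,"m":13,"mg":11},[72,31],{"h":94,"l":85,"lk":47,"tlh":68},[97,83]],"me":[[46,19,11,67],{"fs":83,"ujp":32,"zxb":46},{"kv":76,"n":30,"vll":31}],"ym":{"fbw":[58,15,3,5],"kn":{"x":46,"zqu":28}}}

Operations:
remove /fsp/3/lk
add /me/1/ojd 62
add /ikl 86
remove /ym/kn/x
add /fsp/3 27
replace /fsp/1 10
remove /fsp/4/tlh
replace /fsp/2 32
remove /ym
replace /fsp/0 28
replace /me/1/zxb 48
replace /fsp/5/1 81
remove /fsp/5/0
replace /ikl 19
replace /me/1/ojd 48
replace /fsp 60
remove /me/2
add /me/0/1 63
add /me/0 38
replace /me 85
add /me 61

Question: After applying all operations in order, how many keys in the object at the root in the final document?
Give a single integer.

Answer: 3

Derivation:
After op 1 (remove /fsp/3/lk): {"fsp":[[29,28,34],{"fue":39,"j":6,"m":13,"mg":11},[72,31],{"h":94,"l":85,"tlh":68},[97,83]],"me":[[46,19,11,67],{"fs":83,"ujp":32,"zxb":46},{"kv":76,"n":30,"vll":31}],"ym":{"fbw":[58,15,3,5],"kn":{"x":46,"zqu":28}}}
After op 2 (add /me/1/ojd 62): {"fsp":[[29,28,34],{"fue":39,"j":6,"m":13,"mg":11},[72,31],{"h":94,"l":85,"tlh":68},[97,83]],"me":[[46,19,11,67],{"fs":83,"ojd":62,"ujp":32,"zxb":46},{"kv":76,"n":30,"vll":31}],"ym":{"fbw":[58,15,3,5],"kn":{"x":46,"zqu":28}}}
After op 3 (add /ikl 86): {"fsp":[[29,28,34],{"fue":39,"j":6,"m":13,"mg":11},[72,31],{"h":94,"l":85,"tlh":68},[97,83]],"ikl":86,"me":[[46,19,11,67],{"fs":83,"ojd":62,"ujp":32,"zxb":46},{"kv":76,"n":30,"vll":31}],"ym":{"fbw":[58,15,3,5],"kn":{"x":46,"zqu":28}}}
After op 4 (remove /ym/kn/x): {"fsp":[[29,28,34],{"fue":39,"j":6,"m":13,"mg":11},[72,31],{"h":94,"l":85,"tlh":68},[97,83]],"ikl":86,"me":[[46,19,11,67],{"fs":83,"ojd":62,"ujp":32,"zxb":46},{"kv":76,"n":30,"vll":31}],"ym":{"fbw":[58,15,3,5],"kn":{"zqu":28}}}
After op 5 (add /fsp/3 27): {"fsp":[[29,28,34],{"fue":39,"j":6,"m":13,"mg":11},[72,31],27,{"h":94,"l":85,"tlh":68},[97,83]],"ikl":86,"me":[[46,19,11,67],{"fs":83,"ojd":62,"ujp":32,"zxb":46},{"kv":76,"n":30,"vll":31}],"ym":{"fbw":[58,15,3,5],"kn":{"zqu":28}}}
After op 6 (replace /fsp/1 10): {"fsp":[[29,28,34],10,[72,31],27,{"h":94,"l":85,"tlh":68},[97,83]],"ikl":86,"me":[[46,19,11,67],{"fs":83,"ojd":62,"ujp":32,"zxb":46},{"kv":76,"n":30,"vll":31}],"ym":{"fbw":[58,15,3,5],"kn":{"zqu":28}}}
After op 7 (remove /fsp/4/tlh): {"fsp":[[29,28,34],10,[72,31],27,{"h":94,"l":85},[97,83]],"ikl":86,"me":[[46,19,11,67],{"fs":83,"ojd":62,"ujp":32,"zxb":46},{"kv":76,"n":30,"vll":31}],"ym":{"fbw":[58,15,3,5],"kn":{"zqu":28}}}
After op 8 (replace /fsp/2 32): {"fsp":[[29,28,34],10,32,27,{"h":94,"l":85},[97,83]],"ikl":86,"me":[[46,19,11,67],{"fs":83,"ojd":62,"ujp":32,"zxb":46},{"kv":76,"n":30,"vll":31}],"ym":{"fbw":[58,15,3,5],"kn":{"zqu":28}}}
After op 9 (remove /ym): {"fsp":[[29,28,34],10,32,27,{"h":94,"l":85},[97,83]],"ikl":86,"me":[[46,19,11,67],{"fs":83,"ojd":62,"ujp":32,"zxb":46},{"kv":76,"n":30,"vll":31}]}
After op 10 (replace /fsp/0 28): {"fsp":[28,10,32,27,{"h":94,"l":85},[97,83]],"ikl":86,"me":[[46,19,11,67],{"fs":83,"ojd":62,"ujp":32,"zxb":46},{"kv":76,"n":30,"vll":31}]}
After op 11 (replace /me/1/zxb 48): {"fsp":[28,10,32,27,{"h":94,"l":85},[97,83]],"ikl":86,"me":[[46,19,11,67],{"fs":83,"ojd":62,"ujp":32,"zxb":48},{"kv":76,"n":30,"vll":31}]}
After op 12 (replace /fsp/5/1 81): {"fsp":[28,10,32,27,{"h":94,"l":85},[97,81]],"ikl":86,"me":[[46,19,11,67],{"fs":83,"ojd":62,"ujp":32,"zxb":48},{"kv":76,"n":30,"vll":31}]}
After op 13 (remove /fsp/5/0): {"fsp":[28,10,32,27,{"h":94,"l":85},[81]],"ikl":86,"me":[[46,19,11,67],{"fs":83,"ojd":62,"ujp":32,"zxb":48},{"kv":76,"n":30,"vll":31}]}
After op 14 (replace /ikl 19): {"fsp":[28,10,32,27,{"h":94,"l":85},[81]],"ikl":19,"me":[[46,19,11,67],{"fs":83,"ojd":62,"ujp":32,"zxb":48},{"kv":76,"n":30,"vll":31}]}
After op 15 (replace /me/1/ojd 48): {"fsp":[28,10,32,27,{"h":94,"l":85},[81]],"ikl":19,"me":[[46,19,11,67],{"fs":83,"ojd":48,"ujp":32,"zxb":48},{"kv":76,"n":30,"vll":31}]}
After op 16 (replace /fsp 60): {"fsp":60,"ikl":19,"me":[[46,19,11,67],{"fs":83,"ojd":48,"ujp":32,"zxb":48},{"kv":76,"n":30,"vll":31}]}
After op 17 (remove /me/2): {"fsp":60,"ikl":19,"me":[[46,19,11,67],{"fs":83,"ojd":48,"ujp":32,"zxb":48}]}
After op 18 (add /me/0/1 63): {"fsp":60,"ikl":19,"me":[[46,63,19,11,67],{"fs":83,"ojd":48,"ujp":32,"zxb":48}]}
After op 19 (add /me/0 38): {"fsp":60,"ikl":19,"me":[38,[46,63,19,11,67],{"fs":83,"ojd":48,"ujp":32,"zxb":48}]}
After op 20 (replace /me 85): {"fsp":60,"ikl":19,"me":85}
After op 21 (add /me 61): {"fsp":60,"ikl":19,"me":61}
Size at the root: 3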